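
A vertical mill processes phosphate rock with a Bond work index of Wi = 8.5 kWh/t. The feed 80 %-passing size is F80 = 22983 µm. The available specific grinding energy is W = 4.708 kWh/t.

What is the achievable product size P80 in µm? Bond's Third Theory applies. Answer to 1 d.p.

W_Bond = 10·Wi·(1/√P₈₀ − 1/√F₈₀)
1/√P80 = 1/√F80 + W/(10·Wi)
  = 4.7080/(10·8.5) + 1/√22983 = 0.055388 + 0.006596 = 0.061984
P80 = (1/0.061984)² = 16.1331² = 260.28 µm

P80 = 260.3 µm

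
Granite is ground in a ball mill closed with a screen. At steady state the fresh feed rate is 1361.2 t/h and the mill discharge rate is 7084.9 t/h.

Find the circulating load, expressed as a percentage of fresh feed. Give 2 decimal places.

M = F + R at steady state, so:
R = M − F = 7084.9 − 1361.2 = 5723.7 t/h
CL = 100·R/F = 100·5723.7/1361.2 = 420.49 %

CL = 420.49 %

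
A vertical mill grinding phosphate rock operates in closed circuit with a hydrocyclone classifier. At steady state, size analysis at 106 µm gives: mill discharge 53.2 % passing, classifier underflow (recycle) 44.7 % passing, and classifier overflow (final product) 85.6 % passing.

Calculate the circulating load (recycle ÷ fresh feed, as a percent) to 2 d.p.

CL = 381.18 %

Classifier node, passing 106 µm:
(1+r)d = ru + o → r = (o−d)/(d−u)
r = (85.6 − 53.2)/(53.2 − 44.7) = 32.4/8.5 = 3.8118
CL = 100·r = 381.18 %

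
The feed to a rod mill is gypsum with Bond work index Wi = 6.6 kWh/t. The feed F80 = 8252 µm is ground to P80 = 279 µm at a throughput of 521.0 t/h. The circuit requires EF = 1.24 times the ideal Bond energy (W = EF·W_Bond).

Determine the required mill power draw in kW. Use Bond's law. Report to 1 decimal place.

P = 2083.3 kW

W = 10·Wi·[P80^(−½) − F80^(−½)]
W = 10·6.6·(1/√279 − 1/√8252) = 10·6.6·(0.048860) = 3.2248 kWh/t
Apply correction: 3.2248 × 1.24 = 3.9987 kWh/t
Power = W × throughput = 3.9987 kWh/t × 521.0 t/h = 2083.3 kW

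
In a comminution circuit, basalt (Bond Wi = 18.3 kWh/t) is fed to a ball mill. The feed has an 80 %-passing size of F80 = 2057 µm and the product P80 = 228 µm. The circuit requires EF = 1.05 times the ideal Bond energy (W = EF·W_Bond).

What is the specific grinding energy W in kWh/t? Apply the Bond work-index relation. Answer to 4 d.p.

W = 8.4888 kWh/t

W = 10 Wi (P80^-0.5 − F80^-0.5)
1/√228 = 0.066227;  1/√2057 = 0.022049
W = 10·18.3·(0.066227 − 0.022049) = 8.0846 kWh/t
Apply correction: 8.0846 × 1.05 = 8.4888 kWh/t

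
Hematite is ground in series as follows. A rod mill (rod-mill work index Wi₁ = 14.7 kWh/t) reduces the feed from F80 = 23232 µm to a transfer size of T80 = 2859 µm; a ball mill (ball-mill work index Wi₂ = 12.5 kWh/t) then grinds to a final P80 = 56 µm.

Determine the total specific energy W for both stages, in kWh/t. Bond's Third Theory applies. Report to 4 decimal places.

W = 16.1508 kWh/t

W_Bond = 10·Wi·(1/√P₈₀ − 1/√F₈₀)
Stage 1 (23232→2859 µm, Wi₁=14.7): W₁ = 10·14.7·(0.018702 − 0.006561) = 1.7848 kWh/t
Stage 2 (2859→56 µm, Wi₂=12.5): W₂ = 10·12.5·(0.133631 − 0.018702) = 14.3661 kWh/t
W = W₁ + W₂ = 1.7848 + 14.3661 = 16.1508 kWh/t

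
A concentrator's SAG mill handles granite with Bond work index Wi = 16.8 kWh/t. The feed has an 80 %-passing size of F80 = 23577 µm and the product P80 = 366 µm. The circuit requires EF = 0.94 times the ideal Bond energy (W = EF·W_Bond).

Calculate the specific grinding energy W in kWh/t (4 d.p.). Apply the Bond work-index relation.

W_Bond = 10·Wi·(1/√P₈₀ − 1/√F₈₀)
1/√366 = 0.052271;  1/√23577 = 0.006513
W = 10·16.8·(0.052271 − 0.006513) = 7.6874 kWh/t
With EF = 0.94: W = 7.6874·0.94 = 7.2261 kWh/t

W = 7.2261 kWh/t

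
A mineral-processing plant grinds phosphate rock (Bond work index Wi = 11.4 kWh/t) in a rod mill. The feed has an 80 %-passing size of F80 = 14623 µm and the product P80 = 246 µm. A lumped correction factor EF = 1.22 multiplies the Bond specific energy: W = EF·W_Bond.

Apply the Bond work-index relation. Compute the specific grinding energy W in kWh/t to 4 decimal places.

Bond: W = 10·Wi·(1/√P80 − 1/√F80)
1/√246 = 0.063758;  1/√14623 = 0.008270
W = 10·11.4·(0.063758 − 0.008270) = 6.3256 kWh/t
With EF = 1.22: W = 6.3256·1.22 = 7.7173 kWh/t

W = 7.7173 kWh/t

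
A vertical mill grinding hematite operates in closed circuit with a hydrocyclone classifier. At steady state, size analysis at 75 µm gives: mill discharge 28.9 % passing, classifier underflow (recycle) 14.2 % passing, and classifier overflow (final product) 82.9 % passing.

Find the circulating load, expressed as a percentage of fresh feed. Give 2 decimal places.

CL = 367.35 %

Let r = R/F. Size balance at 75 µm:
(1+r)·d = r·u + o ⇒ r = (o−d)/(d−u)
r = (82.9 − 28.9)/(28.9 − 14.2) = 54.0/14.7 = 3.6735
CL = 100·r = 367.35 %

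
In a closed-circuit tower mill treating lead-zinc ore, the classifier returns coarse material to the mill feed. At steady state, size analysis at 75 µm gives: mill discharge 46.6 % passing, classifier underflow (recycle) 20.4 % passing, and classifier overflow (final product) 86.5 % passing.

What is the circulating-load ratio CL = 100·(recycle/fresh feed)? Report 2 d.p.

Classifier node, passing 75 µm:
(1+r)·d = r·u + o ⇒ r = (o−d)/(d−u)
r = (86.5 − 46.6)/(46.6 − 20.4) = 39.9/26.2 = 1.5229
CL = 100·r = 152.29 %

CL = 152.29 %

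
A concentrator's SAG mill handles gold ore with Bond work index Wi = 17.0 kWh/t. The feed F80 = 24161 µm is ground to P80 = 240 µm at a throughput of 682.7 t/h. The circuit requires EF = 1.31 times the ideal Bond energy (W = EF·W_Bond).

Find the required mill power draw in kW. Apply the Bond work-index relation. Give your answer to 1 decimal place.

Bond:  W = 10 Wi (1/√P − 1/√F)
W = 10·17.0·(1/√240 − 1/√24161) = 10·17.0·(0.058116) = 9.8798 kWh/t
With EF = 1.31: W = 9.8798·1.31 = 12.9425 kWh/t
P = W·T = 12.9425·682.7 = 8835.8 kW

P = 8835.8 kW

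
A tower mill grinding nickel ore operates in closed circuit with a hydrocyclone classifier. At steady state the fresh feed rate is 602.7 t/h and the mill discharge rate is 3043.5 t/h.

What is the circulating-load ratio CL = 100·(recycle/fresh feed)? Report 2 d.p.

Steady state: M = F + R.
R = M − F = 3043.5 − 602.7 = 2440.8 t/h
CL = 100·R/F = 100·2440.8/602.7 = 404.98 %

CL = 404.98 %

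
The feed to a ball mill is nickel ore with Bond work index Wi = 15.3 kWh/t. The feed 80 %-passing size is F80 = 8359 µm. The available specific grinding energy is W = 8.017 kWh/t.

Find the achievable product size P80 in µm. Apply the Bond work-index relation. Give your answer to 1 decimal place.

W = 10·Wi·(P80^(-½) − F80^(-½))
P80^-0.5 = F80^-0.5 + W/(10 Wi)
  = 8.0170/(10·15.3) + 1/√8359 = 0.052399 + 0.010938 = 0.063336
P80 = (1/0.063336)² = 15.7887² = 249.28 µm

P80 = 249.3 µm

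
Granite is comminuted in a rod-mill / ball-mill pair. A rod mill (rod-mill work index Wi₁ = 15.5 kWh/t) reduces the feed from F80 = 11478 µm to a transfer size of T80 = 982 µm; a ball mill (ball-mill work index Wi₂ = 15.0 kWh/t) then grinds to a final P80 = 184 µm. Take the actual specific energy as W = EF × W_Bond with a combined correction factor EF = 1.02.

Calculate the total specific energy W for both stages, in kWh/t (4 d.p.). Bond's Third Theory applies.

W = 9.9664 kWh/t

W = 10 Wi (1/√P80 − 1/√F80)  [Bond]
Stage 1 (11478→982 µm, Wi₁=15.5): W₁ = 10·15.5·(0.031911 − 0.009334) = 3.4995 kWh/t
Stage 2 (982→184 µm, Wi₂=15.0): W₂ = 10·15.0·(0.073721 − 0.031911) = 6.2715 kWh/t
W = W₁ + W₂ = 3.4995 + 6.2715 = 9.7709 kWh/t
Corrected W = EF·W_Bond = 1.02·9.7709 = 9.9664 kWh/t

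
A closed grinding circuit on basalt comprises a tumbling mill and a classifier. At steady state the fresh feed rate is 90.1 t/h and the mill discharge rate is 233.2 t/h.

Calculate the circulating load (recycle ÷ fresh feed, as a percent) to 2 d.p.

CL = 158.82 %

Mill node: discharge = fresh + recycle.
R = M − F = 233.2 − 90.1 = 143.1 t/h
CL = 100·R/F = 100·143.1/90.1 = 158.82 %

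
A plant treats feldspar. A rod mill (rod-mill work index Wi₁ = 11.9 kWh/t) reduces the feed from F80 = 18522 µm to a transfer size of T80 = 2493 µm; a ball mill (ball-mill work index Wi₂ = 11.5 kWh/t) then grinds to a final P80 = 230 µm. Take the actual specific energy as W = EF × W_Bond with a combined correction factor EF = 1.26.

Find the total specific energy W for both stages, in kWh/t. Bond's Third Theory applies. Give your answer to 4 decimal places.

W = 8.5536 kWh/t

W = 10·Wi·(P80^(-½) − F80^(-½))
Stage 1 (18522→2493 µm, Wi₁=11.9): W₁ = 10·11.9·(0.020028 − 0.007348) = 1.5090 kWh/t
Stage 2 (2493→230 µm, Wi₂=11.5): W₂ = 10·11.5·(0.065938 − 0.020028) = 5.2796 kWh/t
W = W₁ + W₂ = 1.5090 + 5.2796 = 6.7886 kWh/t
W_actual = 1.26 × 6.7886 = 8.5536 kWh/t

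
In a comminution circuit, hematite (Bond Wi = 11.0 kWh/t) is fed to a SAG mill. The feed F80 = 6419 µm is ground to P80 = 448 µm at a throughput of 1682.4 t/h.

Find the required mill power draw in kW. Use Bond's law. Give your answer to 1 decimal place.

P = 6433.6 kW

W = 10 Wi (1/√P80 − 1/√F80)  [Bond]
W = 10·11.0·(1/√448 − 1/√6419) = 10·11.0·(0.034764) = 3.8240 kWh/t
Power = W × throughput = 3.8240 kWh/t × 1682.4 t/h = 6433.6 kW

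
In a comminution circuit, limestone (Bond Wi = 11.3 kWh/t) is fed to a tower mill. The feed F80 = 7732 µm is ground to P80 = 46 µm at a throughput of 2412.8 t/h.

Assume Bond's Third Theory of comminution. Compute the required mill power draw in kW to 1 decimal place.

W_Bond = 10·Wi·(1/√P₈₀ − 1/√F₈₀)
W = 10·11.3·(1/√46 − 1/√7732) = 10·11.3·(0.136070) = 15.3759 kWh/t
Power = W × throughput = 15.3759 kWh/t × 2412.8 t/h = 37098.9 kW

P = 37098.9 kW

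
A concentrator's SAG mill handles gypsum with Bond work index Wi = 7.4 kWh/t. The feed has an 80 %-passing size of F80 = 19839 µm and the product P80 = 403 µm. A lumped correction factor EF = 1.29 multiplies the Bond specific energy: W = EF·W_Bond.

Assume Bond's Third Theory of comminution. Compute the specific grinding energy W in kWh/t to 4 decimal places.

W = 4.0775 kWh/t

W = 10·Wi·(P80^(-½) − F80^(-½))
1/√403 = 0.049814;  1/√19839 = 0.007100
W = 10·7.4·(0.049814 − 0.007100) = 3.1608 kWh/t
Apply correction: 3.1608 × 1.29 = 4.0775 kWh/t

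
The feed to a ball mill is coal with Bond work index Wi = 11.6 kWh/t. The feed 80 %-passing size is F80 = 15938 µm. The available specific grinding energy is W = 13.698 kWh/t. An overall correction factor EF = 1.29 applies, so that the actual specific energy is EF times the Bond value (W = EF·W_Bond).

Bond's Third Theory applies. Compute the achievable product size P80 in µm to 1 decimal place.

P80 = 101.1 µm

W_Bond = 10·Wi·(1/√P₈₀ − 1/√F₈₀)
W_Bond = W / EF = 13.698 / 1.29 = 10.6186 kWh/t
⇒ 1/√P80 = W_Bond/(10·Wi) + 1/√F80
  = 10.6186/(10·11.6) + 1/√15938 = 0.091540 + 0.007921 = 0.099461
P80 = (1/0.099461)² = 10.0542² = 101.09 µm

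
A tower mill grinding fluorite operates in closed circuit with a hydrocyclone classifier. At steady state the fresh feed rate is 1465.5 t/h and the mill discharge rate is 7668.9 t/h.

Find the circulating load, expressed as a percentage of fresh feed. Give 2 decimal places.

M = F + R at steady state, so:
R = M − F = 7668.9 − 1465.5 = 6203.4 t/h
CL = 100·R/F = 100·6203.4/1465.5 = 423.30 %

CL = 423.30 %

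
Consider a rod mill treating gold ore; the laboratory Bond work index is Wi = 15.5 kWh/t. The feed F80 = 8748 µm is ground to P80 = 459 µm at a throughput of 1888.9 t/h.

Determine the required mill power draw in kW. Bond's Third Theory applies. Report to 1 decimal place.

Bond: W = 10·Wi·(1/√P80 − 1/√F80)
W = 10·15.5·(1/√459 − 1/√8748) = 10·15.5·(0.035984) = 5.5776 kWh/t
Mill draw = 5.5776 × 1888.9 = 10535.5 kW

P = 10535.5 kW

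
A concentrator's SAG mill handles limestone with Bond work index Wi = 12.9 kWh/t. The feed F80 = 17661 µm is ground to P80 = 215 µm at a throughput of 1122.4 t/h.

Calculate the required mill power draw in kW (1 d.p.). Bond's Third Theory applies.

P = 8785.1 kW

W = 10 Wi (1/√P80 − 1/√F80)  [Bond]
W = 10·12.9·(1/√215 − 1/√17661) = 10·12.9·(0.060675) = 7.8270 kWh/t
Mill draw = 7.8270 × 1122.4 = 8785.1 kW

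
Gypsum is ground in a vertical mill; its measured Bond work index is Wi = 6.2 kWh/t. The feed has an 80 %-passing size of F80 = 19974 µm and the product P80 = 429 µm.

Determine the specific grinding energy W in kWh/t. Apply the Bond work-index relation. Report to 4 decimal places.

W = 2.5547 kWh/t

W = 10 Wi (P80^-0.5 − F80^-0.5)
1/√429 = 0.048280;  1/√19974 = 0.007076
W = 10·6.2·(0.048280 − 0.007076) = 2.5547 kWh/t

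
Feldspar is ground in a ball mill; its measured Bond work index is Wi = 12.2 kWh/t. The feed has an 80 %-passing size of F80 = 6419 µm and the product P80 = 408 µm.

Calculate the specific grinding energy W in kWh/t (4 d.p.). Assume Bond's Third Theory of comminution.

W = 10 Wi / √P80 − 10 Wi / √F80
1/√408 = 0.049507;  1/√6419 = 0.012481
W = 10·12.2·(0.049507 − 0.012481) = 4.5172 kWh/t

W = 4.5172 kWh/t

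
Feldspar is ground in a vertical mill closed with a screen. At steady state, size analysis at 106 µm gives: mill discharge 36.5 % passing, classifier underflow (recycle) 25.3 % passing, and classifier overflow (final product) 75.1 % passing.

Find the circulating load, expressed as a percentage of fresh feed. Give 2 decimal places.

Two-product formula at 106 µm:
(1+r)·d = r·u + o ⇒ r = (o−d)/(d−u)
r = (75.1 − 36.5)/(36.5 − 25.3) = 38.6/11.2 = 3.4464
CL = 100·r = 344.64 %

CL = 344.64 %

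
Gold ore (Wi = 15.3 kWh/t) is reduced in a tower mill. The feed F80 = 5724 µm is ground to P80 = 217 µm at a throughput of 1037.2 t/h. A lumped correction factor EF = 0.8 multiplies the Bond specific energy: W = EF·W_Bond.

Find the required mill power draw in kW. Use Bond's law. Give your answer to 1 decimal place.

P = 6940.1 kW

W = 10 Wi (P80^-0.5 − F80^-0.5)
W = 10·15.3·(1/√217 − 1/√5724) = 10·15.3·(0.054667) = 8.3640 kWh/t
W_actual = 0.8 × 8.3640 = 6.6912 kWh/t
P_mill = W·ṁ = 6.6912·1037.2 = 6940.1 kW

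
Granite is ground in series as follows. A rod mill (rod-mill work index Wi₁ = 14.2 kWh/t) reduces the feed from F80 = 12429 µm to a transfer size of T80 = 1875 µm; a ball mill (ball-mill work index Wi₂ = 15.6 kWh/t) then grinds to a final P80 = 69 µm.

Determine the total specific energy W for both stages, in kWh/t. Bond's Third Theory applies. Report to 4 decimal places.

W = 10·Wi·[P80^(−½) − F80^(−½)]
Stage 1 (12429→1875 µm, Wi₁=14.2): W₁ = 10·14.2·(0.023094 − 0.008970) = 2.0056 kWh/t
Stage 2 (1875→69 µm, Wi₂=15.6): W₂ = 10·15.6·(0.120386 − 0.023094) = 15.1775 kWh/t
W = W₁ + W₂ = 2.0056 + 15.1775 = 17.1832 kWh/t

W = 17.1832 kWh/t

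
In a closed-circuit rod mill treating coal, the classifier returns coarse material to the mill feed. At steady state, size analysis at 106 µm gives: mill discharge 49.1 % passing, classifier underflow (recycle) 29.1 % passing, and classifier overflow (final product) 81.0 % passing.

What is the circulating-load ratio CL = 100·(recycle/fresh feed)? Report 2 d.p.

CL = 159.50 %

Classifier node, passing 106 µm:
Fd + Rd = Ru + Fo ⇒ R/F = (o−d)/(d−u)
r = (81.0 − 49.1)/(49.1 − 29.1) = 31.9/20.0 = 1.5950
CL = 100·r = 159.50 %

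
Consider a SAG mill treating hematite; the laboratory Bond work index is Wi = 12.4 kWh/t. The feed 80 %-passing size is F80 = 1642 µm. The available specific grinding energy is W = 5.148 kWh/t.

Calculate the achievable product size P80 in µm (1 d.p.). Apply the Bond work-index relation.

P80 = 228.2 µm

W = 10·Wi·[P80^(−½) − F80^(−½)]
1/√P80 = 1/√F80 + W/(10·Wi)
  = 5.1480/(10·12.4) + 1/√1642 = 0.041516 + 0.024678 = 0.066194
P80 = (1/0.066194)² = 15.1070² = 228.22 µm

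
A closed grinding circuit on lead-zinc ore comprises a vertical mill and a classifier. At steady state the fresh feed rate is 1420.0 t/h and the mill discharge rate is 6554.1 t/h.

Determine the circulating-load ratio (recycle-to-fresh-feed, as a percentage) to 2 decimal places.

CL = 361.56 %

Discharge = new feed + return, hence
R = M − F = 6554.1 − 1420.0 = 5134.1 t/h
CL = 100·R/F = 100·5134.1/1420.0 = 361.56 %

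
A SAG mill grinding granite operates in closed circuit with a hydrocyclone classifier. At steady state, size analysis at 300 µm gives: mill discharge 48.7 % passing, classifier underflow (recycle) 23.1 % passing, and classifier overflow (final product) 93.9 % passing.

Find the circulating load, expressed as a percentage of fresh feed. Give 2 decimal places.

CL = 176.56 %

Let r = R/F. Size balance at 300 µm:
(1+r)·d = r·u + o ⇒ r = (o−d)/(d−u)
r = (93.9 − 48.7)/(48.7 − 23.1) = 45.2/25.6 = 1.7656
CL = 100·r = 176.56 %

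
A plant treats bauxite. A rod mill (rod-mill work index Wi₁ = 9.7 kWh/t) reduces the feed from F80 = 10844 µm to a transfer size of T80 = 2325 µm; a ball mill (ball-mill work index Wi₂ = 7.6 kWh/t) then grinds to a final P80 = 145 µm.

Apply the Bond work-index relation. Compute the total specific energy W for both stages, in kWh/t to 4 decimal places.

W = 5.8155 kWh/t

W = 10 Wi (1/√P80 − 1/√F80)  [Bond]
Stage 1 (10844→2325 µm, Wi₁=9.7): W₁ = 10·9.7·(0.020739 − 0.009603) = 1.0802 kWh/t
Stage 2 (2325→145 µm, Wi₂=7.6): W₂ = 10·7.6·(0.083045 − 0.020739) = 4.7353 kWh/t
W = W₁ + W₂ = 1.0802 + 4.7353 = 5.8155 kWh/t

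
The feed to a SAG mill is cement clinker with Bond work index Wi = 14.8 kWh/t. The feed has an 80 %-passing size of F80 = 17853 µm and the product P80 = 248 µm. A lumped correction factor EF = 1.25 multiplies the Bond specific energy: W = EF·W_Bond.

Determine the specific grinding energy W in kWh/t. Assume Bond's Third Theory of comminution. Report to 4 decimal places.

W = 10 Wi / √P80 − 10 Wi / √F80
1/√248 = 0.063500;  1/√17853 = 0.007484
W = 10·14.8·(0.063500 − 0.007484) = 8.2904 kWh/t
W_actual = 1.25 × 8.2904 = 10.3629 kWh/t

W = 10.3629 kWh/t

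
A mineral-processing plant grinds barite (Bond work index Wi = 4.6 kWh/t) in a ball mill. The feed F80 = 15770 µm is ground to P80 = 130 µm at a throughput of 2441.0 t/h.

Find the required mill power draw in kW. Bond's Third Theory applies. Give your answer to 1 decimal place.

P = 8954.0 kW

W_Bond = 10·Wi·(1/√P₈₀ − 1/√F₈₀)
W = 10·4.6·(1/√130 − 1/√15770) = 10·4.6·(0.079743) = 3.6682 kWh/t
P_mill = W·ṁ = 3.6682·2441.0 = 8954.0 kW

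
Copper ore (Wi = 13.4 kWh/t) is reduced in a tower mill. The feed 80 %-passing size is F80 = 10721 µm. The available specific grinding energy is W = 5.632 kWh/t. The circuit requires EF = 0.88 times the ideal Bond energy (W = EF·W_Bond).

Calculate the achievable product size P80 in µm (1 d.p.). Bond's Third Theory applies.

Bond:  W = 10 Wi (1/√P − 1/√F)
W_Bond = W / EF = 5.632 / 0.88 = 6.4000 kWh/t
⇒ 1/√P80 = W_Bond/(10 Wi) + 1/√F80
  = 6.4000/(10·13.4) + 1/√10721 = 0.047761 + 0.009658 = 0.057419
P80 = (1/0.057419)² = 17.4158² = 303.31 µm

P80 = 303.3 µm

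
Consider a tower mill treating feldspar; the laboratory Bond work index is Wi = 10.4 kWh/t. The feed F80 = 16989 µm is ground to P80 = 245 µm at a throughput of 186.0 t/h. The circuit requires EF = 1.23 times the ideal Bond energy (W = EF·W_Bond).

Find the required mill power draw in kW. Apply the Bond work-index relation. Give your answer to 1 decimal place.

P = 1337.5 kW

W = 10 Wi (1/√P80 − 1/√F80)  [Bond]
W = 10·10.4·(1/√245 − 1/√16989) = 10·10.4·(0.056216) = 5.8464 kWh/t
Corrected W = EF·W_Bond = 1.23·5.8464 = 7.1911 kWh/t
P_mill = W·ṁ = 7.1911·186.0 = 1337.5 kW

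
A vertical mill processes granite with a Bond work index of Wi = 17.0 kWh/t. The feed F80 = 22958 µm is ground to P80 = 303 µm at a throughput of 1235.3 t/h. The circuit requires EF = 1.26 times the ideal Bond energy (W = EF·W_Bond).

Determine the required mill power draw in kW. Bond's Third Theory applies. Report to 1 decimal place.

W = 10·Wi·[P80^(−½) − F80^(−½)]
W = 10·17.0·(1/√303 − 1/√22958) = 10·17.0·(0.050849) = 8.6443 kWh/t
With EF = 1.26: W = 8.6443·1.26 = 10.8918 kWh/t
P_mill = W·ṁ = 10.8918·1235.3 = 13454.6 kW

P = 13454.6 kW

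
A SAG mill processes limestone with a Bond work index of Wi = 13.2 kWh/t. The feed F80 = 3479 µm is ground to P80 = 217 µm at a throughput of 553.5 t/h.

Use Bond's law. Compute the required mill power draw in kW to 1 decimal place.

W_Bond = 10·Wi·(1/√P₈₀ − 1/√F₈₀)
W = 10·13.2·(1/√217 − 1/√3479) = 10·13.2·(0.050930) = 6.7228 kWh/t
P = W·T = 6.7228·553.5 = 3721.1 kW

P = 3721.1 kW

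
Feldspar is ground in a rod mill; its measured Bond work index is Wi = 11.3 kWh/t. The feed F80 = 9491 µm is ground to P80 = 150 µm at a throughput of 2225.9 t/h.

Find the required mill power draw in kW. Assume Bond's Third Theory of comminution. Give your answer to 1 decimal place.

P = 17955.2 kW

W = 10·Wi·(P80^(-½) − F80^(-½))
W = 10·11.3·(1/√150 − 1/√9491) = 10·11.3·(0.071385) = 8.0665 kWh/t
Power = W × throughput = 8.0665 kWh/t × 2225.9 t/h = 17955.2 kW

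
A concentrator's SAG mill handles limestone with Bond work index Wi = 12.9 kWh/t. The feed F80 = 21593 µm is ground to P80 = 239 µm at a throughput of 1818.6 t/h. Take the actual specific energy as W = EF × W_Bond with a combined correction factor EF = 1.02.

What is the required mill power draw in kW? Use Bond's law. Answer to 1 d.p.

W = 10 Wi (1/√P80 − 1/√F80)  [Bond]
W = 10·12.9·(1/√239 − 1/√21593) = 10·12.9·(0.057879) = 7.4664 kWh/t
With EF = 1.02: W = 7.4664·1.02 = 7.6158 kWh/t
Power = W × throughput = 7.6158 kWh/t × 1818.6 t/h = 13850.0 kW

P = 13850.0 kW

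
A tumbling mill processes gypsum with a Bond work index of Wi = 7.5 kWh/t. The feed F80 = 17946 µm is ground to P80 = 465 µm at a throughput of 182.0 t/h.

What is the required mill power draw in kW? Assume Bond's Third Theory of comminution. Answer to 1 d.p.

P = 531.1 kW

Bond:  W = 10 Wi (1/√P − 1/√F)
W = 10·7.5·(1/√465 − 1/√17946) = 10·7.5·(0.038909) = 2.9182 kWh/t
P = W·T = 2.9182·182.0 = 531.1 kW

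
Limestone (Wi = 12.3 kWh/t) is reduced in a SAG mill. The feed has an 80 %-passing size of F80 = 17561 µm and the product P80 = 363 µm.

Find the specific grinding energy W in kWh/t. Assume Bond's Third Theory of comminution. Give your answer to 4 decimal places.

W_Bond = 10·Wi·(1/√P₈₀ − 1/√F₈₀)
1/√363 = 0.052486;  1/√17561 = 0.007546
W = 10·12.3·(0.052486 − 0.007546) = 5.5276 kWh/t

W = 5.5276 kWh/t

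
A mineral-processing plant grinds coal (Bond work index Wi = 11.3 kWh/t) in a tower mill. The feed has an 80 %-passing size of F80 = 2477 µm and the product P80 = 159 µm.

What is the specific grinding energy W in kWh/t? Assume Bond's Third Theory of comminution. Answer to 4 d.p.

W = 6.6910 kWh/t

W = 10·Wi·[P80^(−½) − F80^(−½)]
1/√159 = 0.079305;  1/√2477 = 0.020093
W = 10·11.3·(0.079305 − 0.020093) = 6.6910 kWh/t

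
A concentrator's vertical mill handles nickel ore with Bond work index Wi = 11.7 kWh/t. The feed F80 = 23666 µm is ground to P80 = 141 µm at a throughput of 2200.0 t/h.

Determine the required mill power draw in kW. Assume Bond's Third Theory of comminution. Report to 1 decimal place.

P = 20003.8 kW

W = 10 Wi / √P80 − 10 Wi / √F80
W = 10·11.7·(1/√141 − 1/√23666) = 10·11.7·(0.077715) = 9.0926 kWh/t
Power = W × throughput = 9.0926 kWh/t × 2200.0 t/h = 20003.8 kW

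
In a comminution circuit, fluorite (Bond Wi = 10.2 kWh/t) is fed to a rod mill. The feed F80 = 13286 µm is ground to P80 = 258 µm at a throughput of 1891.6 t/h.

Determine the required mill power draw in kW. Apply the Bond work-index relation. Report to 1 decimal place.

Bond:  W = 10 Wi (1/√P − 1/√F)
W = 10·10.2·(1/√258 − 1/√13286) = 10·10.2·(0.053582) = 5.4653 kWh/t
Power = W × throughput = 5.4653 kWh/t × 1891.6 t/h = 10338.2 kW

P = 10338.2 kW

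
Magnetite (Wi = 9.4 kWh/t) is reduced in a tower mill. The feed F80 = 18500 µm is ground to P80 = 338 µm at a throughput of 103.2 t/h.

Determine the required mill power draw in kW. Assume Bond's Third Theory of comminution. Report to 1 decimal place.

W = 10 Wi (1/√P80 − 1/√F80)  [Bond]
W = 10·9.4·(1/√338 − 1/√18500) = 10·9.4·(0.047041) = 4.4218 kWh/t
P = W·T = 4.4218·103.2 = 456.3 kW

P = 456.3 kW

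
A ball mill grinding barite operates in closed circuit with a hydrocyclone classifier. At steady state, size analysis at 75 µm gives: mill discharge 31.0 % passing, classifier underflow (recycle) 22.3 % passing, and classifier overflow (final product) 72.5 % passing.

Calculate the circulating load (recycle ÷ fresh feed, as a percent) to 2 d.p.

Balance %-passing 75 µm (r = R/F):
(1+r)d = ru + o → r = (o−d)/(d−u)
r = (72.5 − 31.0)/(31.0 − 22.3) = 41.5/8.7 = 4.7701
CL = 100·r = 477.01 %

CL = 477.01 %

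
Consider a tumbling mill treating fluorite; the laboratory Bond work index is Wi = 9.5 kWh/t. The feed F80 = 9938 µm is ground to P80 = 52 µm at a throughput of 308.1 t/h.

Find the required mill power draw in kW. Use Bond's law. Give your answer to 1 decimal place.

P = 3765.3 kW

Bond: W = 10·Wi·(1/√P80 − 1/√F80)
W = 10·9.5·(1/√52 − 1/√9938) = 10·9.5·(0.128644) = 12.2212 kWh/t
Mill draw = 12.2212 × 308.1 = 3765.3 kW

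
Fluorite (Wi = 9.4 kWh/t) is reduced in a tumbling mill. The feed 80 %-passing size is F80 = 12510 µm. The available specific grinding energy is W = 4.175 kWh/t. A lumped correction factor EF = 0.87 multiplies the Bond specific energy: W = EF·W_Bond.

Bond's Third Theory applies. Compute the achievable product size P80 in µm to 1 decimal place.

W = 10 Wi (P80^-0.5 − F80^-0.5)
W_Bond = W / EF = 4.175 / 0.87 = 4.7989 kWh/t
P80^-0.5 = F80^-0.5 + W_Bond/(10 Wi)
  = 4.7989/(10·9.4) + 1/√12510 = 0.051052 + 0.008941 = 0.059992
P80 = (1/0.059992)² = 16.6688² = 277.85 µm

P80 = 277.8 µm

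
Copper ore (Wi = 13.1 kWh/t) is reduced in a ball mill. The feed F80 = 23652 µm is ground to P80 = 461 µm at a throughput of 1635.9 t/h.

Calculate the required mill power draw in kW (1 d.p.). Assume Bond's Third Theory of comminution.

P = 8587.6 kW

W = 10 Wi (P80^-0.5 − F80^-0.5)
W = 10·13.1·(1/√461 − 1/√23652) = 10·13.1·(0.040072) = 5.2495 kWh/t
P = W·T = 5.2495·1635.9 = 8587.6 kW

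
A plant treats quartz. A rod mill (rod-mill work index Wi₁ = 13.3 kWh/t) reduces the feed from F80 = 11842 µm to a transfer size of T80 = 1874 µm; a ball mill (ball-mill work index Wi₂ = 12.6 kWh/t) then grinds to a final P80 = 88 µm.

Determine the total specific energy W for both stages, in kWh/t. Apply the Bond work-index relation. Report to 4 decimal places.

W = 10 Wi (P80^-0.5 − F80^-0.5)
Stage 1 (11842→1874 µm, Wi₁=13.3): W₁ = 10·13.3·(0.023100 − 0.009189) = 1.8501 kWh/t
Stage 2 (1874→88 µm, Wi₂=12.6): W₂ = 10·12.6·(0.106600 − 0.023100) = 10.5210 kWh/t
W = W₁ + W₂ = 1.8501 + 10.5210 = 12.3712 kWh/t

W = 12.3712 kWh/t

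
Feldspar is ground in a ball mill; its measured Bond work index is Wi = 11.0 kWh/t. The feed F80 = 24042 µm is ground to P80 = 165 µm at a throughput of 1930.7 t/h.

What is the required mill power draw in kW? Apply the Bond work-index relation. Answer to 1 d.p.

W_Bond = 10·Wi·(1/√P₈₀ − 1/√F₈₀)
W = 10·11.0·(1/√165 − 1/√24042) = 10·11.0·(0.071401) = 7.8541 kWh/t
P_mill = W·ṁ = 7.8541·1930.7 = 15163.8 kW

P = 15163.8 kW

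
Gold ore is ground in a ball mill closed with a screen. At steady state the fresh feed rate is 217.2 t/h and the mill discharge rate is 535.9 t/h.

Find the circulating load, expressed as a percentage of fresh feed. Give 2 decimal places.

CL = 146.73 %

Mill node: discharge = fresh + recycle.
R = M − F = 535.9 − 217.2 = 318.7 t/h
CL = 100·R/F = 100·318.7/217.2 = 146.73 %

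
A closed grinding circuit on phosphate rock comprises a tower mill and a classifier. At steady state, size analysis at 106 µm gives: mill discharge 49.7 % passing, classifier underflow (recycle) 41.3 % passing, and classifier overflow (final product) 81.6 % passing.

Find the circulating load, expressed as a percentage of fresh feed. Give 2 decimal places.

Let r = R/F. Size balance at 106 µm:
r = (o − d)/(d − u)
r = (81.6 − 49.7)/(49.7 − 41.3) = 31.9/8.4 = 3.7976
CL = 100·r = 379.76 %

CL = 379.76 %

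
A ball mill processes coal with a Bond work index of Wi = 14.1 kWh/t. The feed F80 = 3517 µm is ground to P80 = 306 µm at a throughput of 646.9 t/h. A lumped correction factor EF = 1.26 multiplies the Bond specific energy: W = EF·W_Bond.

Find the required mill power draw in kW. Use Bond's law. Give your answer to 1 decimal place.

W = 10 Wi / √P80 − 10 Wi / √F80
W = 10·14.1·(1/√306 − 1/√3517) = 10·14.1·(0.040304) = 5.6829 kWh/t
Corrected W = EF·W_Bond = 1.26·5.6829 = 7.1604 kWh/t
Power = W × throughput = 7.1604 kWh/t × 646.9 t/h = 4632.1 kW

P = 4632.1 kW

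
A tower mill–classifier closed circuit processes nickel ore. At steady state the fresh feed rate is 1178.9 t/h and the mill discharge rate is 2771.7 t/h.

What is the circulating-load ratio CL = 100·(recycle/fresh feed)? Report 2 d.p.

Discharge = new feed + return, hence
R = M − F = 2771.7 − 1178.9 = 1592.8 t/h
CL = 100·R/F = 100·1592.8/1178.9 = 135.11 %

CL = 135.11 %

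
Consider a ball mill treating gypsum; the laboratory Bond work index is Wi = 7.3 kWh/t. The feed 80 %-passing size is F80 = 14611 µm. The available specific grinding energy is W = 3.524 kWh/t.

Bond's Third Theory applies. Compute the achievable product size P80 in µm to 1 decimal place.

W = 10·Wi·[P80^(−½) − F80^(−½)]
P80^-0.5 = F80^-0.5 + W/(10 Wi)
  = 3.5240/(10·7.3) + 1/√14611 = 0.048274 + 0.008273 = 0.056547
P80 = (1/0.056547)² = 17.6844² = 312.74 µm

P80 = 312.7 µm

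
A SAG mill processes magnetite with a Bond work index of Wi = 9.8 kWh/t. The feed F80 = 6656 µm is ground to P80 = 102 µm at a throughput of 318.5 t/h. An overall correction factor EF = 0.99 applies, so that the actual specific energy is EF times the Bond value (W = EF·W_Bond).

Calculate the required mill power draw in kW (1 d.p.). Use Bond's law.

W = 10 Wi (P80^-0.5 − F80^-0.5)
W = 10·9.8·(1/√102 − 1/√6656) = 10·9.8·(0.086757) = 8.5022 kWh/t
W_actual = 0.99 × 8.5022 = 8.4172 kWh/t
Power = W × throughput = 8.4172 kWh/t × 318.5 t/h = 2680.9 kW

P = 2680.9 kW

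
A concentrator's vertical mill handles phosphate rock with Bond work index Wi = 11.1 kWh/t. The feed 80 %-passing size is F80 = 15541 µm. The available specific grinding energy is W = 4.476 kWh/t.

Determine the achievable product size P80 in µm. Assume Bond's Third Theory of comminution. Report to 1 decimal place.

P80 = 427.8 µm

W = 10 Wi (1/√P80 − 1/√F80)  [Bond]
P80^-0.5 = F80^-0.5 + W/(10 Wi)
  = 4.4760/(10·11.1) + 1/√15541 = 0.040324 + 0.008022 = 0.048346
P80 = (1/0.048346)² = 20.6843² = 427.84 µm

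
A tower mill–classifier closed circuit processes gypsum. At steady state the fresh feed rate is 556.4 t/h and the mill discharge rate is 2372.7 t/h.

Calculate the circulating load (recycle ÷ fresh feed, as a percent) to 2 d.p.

CL = 326.44 %

Steady state: M = F + R.
R = M − F = 2372.7 − 556.4 = 1816.3 t/h
CL = 100·R/F = 100·1816.3/556.4 = 326.44 %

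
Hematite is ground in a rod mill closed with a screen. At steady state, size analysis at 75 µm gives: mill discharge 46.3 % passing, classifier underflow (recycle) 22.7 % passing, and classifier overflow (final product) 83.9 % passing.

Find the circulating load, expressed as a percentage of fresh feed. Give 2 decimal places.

CL = 159.32 %

Let r = R/F. Size balance at 75 µm:
r = (o − d)/(d − u)
r = (83.9 − 46.3)/(46.3 − 22.7) = 37.6/23.6 = 1.5932
CL = 100·r = 159.32 %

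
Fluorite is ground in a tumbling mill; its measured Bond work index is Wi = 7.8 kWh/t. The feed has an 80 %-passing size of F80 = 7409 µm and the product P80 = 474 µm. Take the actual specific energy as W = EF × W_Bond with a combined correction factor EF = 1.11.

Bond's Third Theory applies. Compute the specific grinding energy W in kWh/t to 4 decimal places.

W = 2.9709 kWh/t

W_Bond = 10·Wi·(1/√P₈₀ − 1/√F₈₀)
1/√474 = 0.045932;  1/√7409 = 0.011618
W = 10·7.8·(0.045932 − 0.011618) = 2.6765 kWh/t
Corrected W = EF·W_Bond = 1.11·2.6765 = 2.9709 kWh/t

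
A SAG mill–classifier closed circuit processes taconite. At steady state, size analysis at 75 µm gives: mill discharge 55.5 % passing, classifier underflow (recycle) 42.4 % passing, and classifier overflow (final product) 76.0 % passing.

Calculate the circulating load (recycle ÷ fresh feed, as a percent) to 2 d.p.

Balance %-passing 75 µm (r = R/F):
d + r·d = r·u + o → r(d−u) = o−d
r = (76.0 − 55.5)/(55.5 − 42.4) = 20.5/13.1 = 1.5649
CL = 100·r = 156.49 %

CL = 156.49 %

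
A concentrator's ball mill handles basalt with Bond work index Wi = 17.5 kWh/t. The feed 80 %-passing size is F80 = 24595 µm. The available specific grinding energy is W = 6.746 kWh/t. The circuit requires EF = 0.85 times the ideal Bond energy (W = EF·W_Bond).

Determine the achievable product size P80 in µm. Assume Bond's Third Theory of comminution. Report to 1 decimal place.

W = 10 Wi / √P80 − 10 Wi / √F80
W_Bond = W / EF = 6.746 / 0.85 = 7.9365 kWh/t
P80^-0.5 = F80^-0.5 + W_Bond/(10 Wi)
  = 7.9365/(10·17.5) + 1/√24595 = 0.045351 + 0.006376 = 0.051728
P80 = (1/0.051728)² = 19.3320² = 373.73 µm

P80 = 373.7 µm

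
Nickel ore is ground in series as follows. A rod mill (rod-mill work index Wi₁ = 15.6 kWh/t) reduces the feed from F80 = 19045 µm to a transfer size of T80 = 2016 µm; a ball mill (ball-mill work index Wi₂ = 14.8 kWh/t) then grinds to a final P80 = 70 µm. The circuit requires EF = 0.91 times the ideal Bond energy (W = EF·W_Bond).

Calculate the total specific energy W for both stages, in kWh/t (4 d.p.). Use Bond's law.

W = 15.2308 kWh/t

W = 10·Wi·[P80^(−½) − F80^(−½)]
Stage 1 (19045→2016 µm, Wi₁=15.6): W₁ = 10·15.6·(0.022272 − 0.007246) = 2.3440 kWh/t
Stage 2 (2016→70 µm, Wi₂=14.8): W₂ = 10·14.8·(0.119523 − 0.022272) = 14.3932 kWh/t
W = W₁ + W₂ = 2.3440 + 14.3932 = 16.7372 kWh/t
Corrected W = EF·W_Bond = 0.91·16.7372 = 15.2308 kWh/t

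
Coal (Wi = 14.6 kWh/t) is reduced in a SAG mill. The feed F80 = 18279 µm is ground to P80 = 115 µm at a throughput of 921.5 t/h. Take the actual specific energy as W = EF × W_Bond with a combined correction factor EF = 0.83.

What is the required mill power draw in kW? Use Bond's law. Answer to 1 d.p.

P = 9587.1 kW

W = 10 Wi (P80^-0.5 − F80^-0.5)
W = 10·14.6·(1/√115 − 1/√18279) = 10·14.6·(0.085854) = 12.5347 kWh/t
Apply correction: 12.5347 × 0.83 = 10.4038 kWh/t
P_mill = W·ṁ = 10.4038·921.5 = 9587.1 kW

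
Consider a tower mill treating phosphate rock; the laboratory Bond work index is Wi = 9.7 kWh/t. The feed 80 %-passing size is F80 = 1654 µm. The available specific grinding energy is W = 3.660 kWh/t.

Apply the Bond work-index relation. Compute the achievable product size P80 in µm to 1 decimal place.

P80 = 257.5 µm

Bond:  W = 10 Wi (1/√P − 1/√F)
P80^(−½) = W/(10 Wi) + F80^(−½)
  = 3.6600/(10·9.7) + 1/√1654 = 0.037732 + 0.024589 = 0.062320
P80 = (1/0.062320)² = 16.0461² = 257.48 µm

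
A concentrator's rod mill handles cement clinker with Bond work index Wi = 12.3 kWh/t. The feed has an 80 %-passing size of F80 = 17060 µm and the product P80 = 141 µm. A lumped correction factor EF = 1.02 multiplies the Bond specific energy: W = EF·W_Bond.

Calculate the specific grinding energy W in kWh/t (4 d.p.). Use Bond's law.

W = 9.6051 kWh/t

Bond: W = 10·Wi·(1/√P80 − 1/√F80)
1/√141 = 0.084215;  1/√17060 = 0.007656
W = 10·12.3·(0.084215 − 0.007656) = 9.4168 kWh/t
W_actual = 1.02 × 9.4168 = 9.6051 kWh/t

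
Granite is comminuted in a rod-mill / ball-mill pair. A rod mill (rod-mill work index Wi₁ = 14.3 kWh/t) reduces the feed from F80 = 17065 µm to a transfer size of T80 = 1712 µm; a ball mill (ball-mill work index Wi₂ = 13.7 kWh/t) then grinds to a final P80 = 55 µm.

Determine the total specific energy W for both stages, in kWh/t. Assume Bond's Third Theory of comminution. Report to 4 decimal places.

W = 17.5234 kWh/t

Bond:  W = 10 Wi (1/√P − 1/√F)
Stage 1 (17065→1712 µm, Wi₁=14.3): W₁ = 10·14.3·(0.024168 − 0.007655) = 2.3614 kWh/t
Stage 2 (1712→55 µm, Wi₂=13.7): W₂ = 10·13.7·(0.134840 − 0.024168) = 15.1620 kWh/t
W = W₁ + W₂ = 2.3614 + 15.1620 = 17.5234 kWh/t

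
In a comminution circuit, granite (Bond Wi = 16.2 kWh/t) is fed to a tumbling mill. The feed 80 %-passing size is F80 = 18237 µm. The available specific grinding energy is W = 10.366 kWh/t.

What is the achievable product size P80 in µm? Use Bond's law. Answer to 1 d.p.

P80 = 196.2 µm

Bond:  W = 10 Wi (1/√P − 1/√F)
1/√P80 = 1/√F80 + W/(10·Wi)
  = 10.3660/(10·16.2) + 1/√18237 = 0.063988 + 0.007405 = 0.071393
P80 = (1/0.071393)² = 14.0070² = 196.20 µm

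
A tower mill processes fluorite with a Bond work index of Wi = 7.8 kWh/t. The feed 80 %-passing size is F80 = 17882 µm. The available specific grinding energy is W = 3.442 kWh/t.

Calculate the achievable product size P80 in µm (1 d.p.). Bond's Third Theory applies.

Bond: W = 10·Wi·(1/√P80 − 1/√F80)
P80^-0.5 = F80^-0.5 + W/(10 Wi)
  = 3.4420/(10·7.8) + 1/√17882 = 0.044128 + 0.007478 = 0.051606
P80 = (1/0.051606)² = 19.3775² = 375.49 µm

P80 = 375.5 µm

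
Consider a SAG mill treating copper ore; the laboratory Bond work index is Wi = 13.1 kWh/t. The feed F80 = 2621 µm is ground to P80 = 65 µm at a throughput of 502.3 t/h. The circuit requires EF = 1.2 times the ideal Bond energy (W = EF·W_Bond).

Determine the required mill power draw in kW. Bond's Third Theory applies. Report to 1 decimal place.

P = 8251.6 kW

W = 10·Wi·[P80^(−½) − F80^(−½)]
W = 10·13.1·(1/√65 − 1/√2621) = 10·13.1·(0.104502) = 13.6897 kWh/t
W_actual = 1.2 × 13.6897 = 16.4277 kWh/t
Power = W × throughput = 16.4277 kWh/t × 502.3 t/h = 8251.6 kW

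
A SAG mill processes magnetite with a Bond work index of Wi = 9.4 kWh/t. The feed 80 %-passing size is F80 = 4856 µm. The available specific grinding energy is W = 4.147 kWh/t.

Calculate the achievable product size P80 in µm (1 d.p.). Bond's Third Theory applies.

W = 10·Wi·[P80^(−½) − F80^(−½)]
P80^(−½) = W/(10 Wi) + F80^(−½)
  = 4.1470/(10·9.4) + 1/√4856 = 0.044117 + 0.014350 = 0.058467
P80 = (1/0.058467)² = 17.1036² = 292.53 µm

P80 = 292.5 µm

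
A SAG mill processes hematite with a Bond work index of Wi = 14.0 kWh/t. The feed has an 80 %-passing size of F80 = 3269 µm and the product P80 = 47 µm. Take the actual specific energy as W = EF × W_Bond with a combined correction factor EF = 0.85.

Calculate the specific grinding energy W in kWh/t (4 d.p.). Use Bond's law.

W = 15.2766 kWh/t

W = 10·Wi·(P80^(-½) − F80^(-½))
1/√47 = 0.145865;  1/√3269 = 0.017490
W = 10·14.0·(0.145865 − 0.017490) = 17.9725 kWh/t
With EF = 0.85: W = 17.9725·0.85 = 15.2766 kWh/t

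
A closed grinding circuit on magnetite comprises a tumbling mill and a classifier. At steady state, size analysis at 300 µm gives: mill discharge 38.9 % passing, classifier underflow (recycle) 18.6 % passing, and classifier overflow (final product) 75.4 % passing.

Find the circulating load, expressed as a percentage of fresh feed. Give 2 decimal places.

Two-product formula at 300 µm:
d + r·d = r·u + o → r(d−u) = o−d
r = (75.4 − 38.9)/(38.9 − 18.6) = 36.5/20.3 = 1.7980
CL = 100·r = 179.80 %

CL = 179.80 %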